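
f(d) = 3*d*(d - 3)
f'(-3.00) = -27.00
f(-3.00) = 54.00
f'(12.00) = 63.00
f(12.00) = 324.00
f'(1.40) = -0.60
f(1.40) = -6.72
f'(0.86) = -3.84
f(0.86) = -5.52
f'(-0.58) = -12.48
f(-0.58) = 6.23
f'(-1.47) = -17.82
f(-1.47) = 19.71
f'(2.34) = 5.04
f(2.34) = -4.63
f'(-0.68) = -13.08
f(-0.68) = 7.51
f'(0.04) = -8.76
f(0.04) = -0.36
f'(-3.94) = -32.64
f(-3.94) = 82.03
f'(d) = 6*d - 9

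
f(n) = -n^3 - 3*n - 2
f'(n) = -3*n^2 - 3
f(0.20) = -2.61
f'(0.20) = -3.12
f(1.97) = -15.56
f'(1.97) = -14.64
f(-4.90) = 130.35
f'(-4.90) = -75.03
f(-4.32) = 91.58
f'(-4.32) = -58.99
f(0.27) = -2.83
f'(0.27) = -3.22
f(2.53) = -25.78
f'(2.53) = -22.20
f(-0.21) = -1.36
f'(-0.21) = -3.13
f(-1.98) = 11.70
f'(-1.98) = -14.76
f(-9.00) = 754.00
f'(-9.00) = -246.00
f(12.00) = -1766.00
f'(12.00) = -435.00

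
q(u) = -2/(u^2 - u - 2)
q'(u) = -2*(1 - 2*u)/(u^2 - u - 2)^2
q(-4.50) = -0.09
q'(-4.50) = -0.04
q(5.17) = -0.10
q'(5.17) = 0.05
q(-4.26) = -0.10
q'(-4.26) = -0.05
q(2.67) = -0.81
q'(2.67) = 1.44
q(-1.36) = -1.65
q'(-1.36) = -5.08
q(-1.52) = -1.09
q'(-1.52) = -2.41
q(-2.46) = -0.31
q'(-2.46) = -0.28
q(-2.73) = -0.24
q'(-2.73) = -0.19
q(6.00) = -0.07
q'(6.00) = 0.03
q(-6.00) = -0.05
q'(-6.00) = -0.02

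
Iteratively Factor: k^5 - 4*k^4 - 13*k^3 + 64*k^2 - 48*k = (k + 4)*(k^4 - 8*k^3 + 19*k^2 - 12*k) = (k - 4)*(k + 4)*(k^3 - 4*k^2 + 3*k) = k*(k - 4)*(k + 4)*(k^2 - 4*k + 3) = k*(k - 4)*(k - 1)*(k + 4)*(k - 3)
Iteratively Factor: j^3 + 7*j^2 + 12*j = (j)*(j^2 + 7*j + 12) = j*(j + 3)*(j + 4)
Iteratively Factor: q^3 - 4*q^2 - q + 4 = (q - 1)*(q^2 - 3*q - 4) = (q - 4)*(q - 1)*(q + 1)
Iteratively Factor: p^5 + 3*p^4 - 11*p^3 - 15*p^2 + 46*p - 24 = (p - 1)*(p^4 + 4*p^3 - 7*p^2 - 22*p + 24) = (p - 1)*(p + 4)*(p^3 - 7*p + 6) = (p - 1)*(p + 3)*(p + 4)*(p^2 - 3*p + 2) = (p - 1)^2*(p + 3)*(p + 4)*(p - 2)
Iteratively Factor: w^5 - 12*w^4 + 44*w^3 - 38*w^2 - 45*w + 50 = (w + 1)*(w^4 - 13*w^3 + 57*w^2 - 95*w + 50) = (w - 5)*(w + 1)*(w^3 - 8*w^2 + 17*w - 10) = (w - 5)^2*(w + 1)*(w^2 - 3*w + 2) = (w - 5)^2*(w - 2)*(w + 1)*(w - 1)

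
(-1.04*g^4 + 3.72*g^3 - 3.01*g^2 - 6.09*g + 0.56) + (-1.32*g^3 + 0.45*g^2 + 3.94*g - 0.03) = -1.04*g^4 + 2.4*g^3 - 2.56*g^2 - 2.15*g + 0.53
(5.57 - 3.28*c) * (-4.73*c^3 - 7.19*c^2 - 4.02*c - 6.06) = 15.5144*c^4 - 2.7629*c^3 - 26.8627*c^2 - 2.5146*c - 33.7542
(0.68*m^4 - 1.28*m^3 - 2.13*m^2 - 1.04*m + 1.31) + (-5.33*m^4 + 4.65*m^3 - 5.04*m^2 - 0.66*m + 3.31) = -4.65*m^4 + 3.37*m^3 - 7.17*m^2 - 1.7*m + 4.62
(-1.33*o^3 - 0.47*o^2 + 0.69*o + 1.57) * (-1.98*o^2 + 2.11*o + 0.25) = 2.6334*o^5 - 1.8757*o^4 - 2.6904*o^3 - 1.7702*o^2 + 3.4852*o + 0.3925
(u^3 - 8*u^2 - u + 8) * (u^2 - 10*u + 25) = u^5 - 18*u^4 + 104*u^3 - 182*u^2 - 105*u + 200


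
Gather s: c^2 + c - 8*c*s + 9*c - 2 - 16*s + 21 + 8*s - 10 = c^2 + 10*c + s*(-8*c - 8) + 9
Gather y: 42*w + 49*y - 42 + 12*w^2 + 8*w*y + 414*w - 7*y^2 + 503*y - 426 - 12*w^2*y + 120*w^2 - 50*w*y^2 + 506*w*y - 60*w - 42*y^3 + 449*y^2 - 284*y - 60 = 132*w^2 + 396*w - 42*y^3 + y^2*(442 - 50*w) + y*(-12*w^2 + 514*w + 268) - 528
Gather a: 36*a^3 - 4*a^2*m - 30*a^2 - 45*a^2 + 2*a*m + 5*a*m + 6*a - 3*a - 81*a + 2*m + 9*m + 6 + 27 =36*a^3 + a^2*(-4*m - 75) + a*(7*m - 78) + 11*m + 33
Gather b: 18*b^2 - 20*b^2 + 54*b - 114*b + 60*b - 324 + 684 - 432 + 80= 8 - 2*b^2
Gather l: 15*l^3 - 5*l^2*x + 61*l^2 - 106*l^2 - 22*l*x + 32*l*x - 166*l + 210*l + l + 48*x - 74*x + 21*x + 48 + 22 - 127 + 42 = 15*l^3 + l^2*(-5*x - 45) + l*(10*x + 45) - 5*x - 15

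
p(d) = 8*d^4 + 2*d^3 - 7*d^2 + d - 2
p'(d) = 32*d^3 + 6*d^2 - 14*d + 1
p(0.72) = -2.01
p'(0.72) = 5.97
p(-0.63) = -4.65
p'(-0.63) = 4.20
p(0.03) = -1.98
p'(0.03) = 0.59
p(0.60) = -2.45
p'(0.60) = 1.67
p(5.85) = 9534.13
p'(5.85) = 6530.89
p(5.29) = 6368.35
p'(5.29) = 4831.99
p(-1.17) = -0.96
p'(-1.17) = -25.66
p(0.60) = -2.45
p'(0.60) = 1.67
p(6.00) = 10552.00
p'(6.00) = 7045.00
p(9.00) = 53386.00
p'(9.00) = 23689.00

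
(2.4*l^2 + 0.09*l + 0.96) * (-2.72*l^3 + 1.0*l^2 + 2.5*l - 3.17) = -6.528*l^5 + 2.1552*l^4 + 3.4788*l^3 - 6.423*l^2 + 2.1147*l - 3.0432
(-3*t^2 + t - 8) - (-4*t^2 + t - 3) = t^2 - 5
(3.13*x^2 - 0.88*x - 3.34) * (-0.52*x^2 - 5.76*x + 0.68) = -1.6276*x^4 - 17.5712*x^3 + 8.934*x^2 + 18.64*x - 2.2712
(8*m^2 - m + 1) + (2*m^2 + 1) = 10*m^2 - m + 2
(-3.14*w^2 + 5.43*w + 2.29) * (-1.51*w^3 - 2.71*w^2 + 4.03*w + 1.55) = 4.7414*w^5 + 0.3101*w^4 - 30.8274*w^3 + 10.81*w^2 + 17.6452*w + 3.5495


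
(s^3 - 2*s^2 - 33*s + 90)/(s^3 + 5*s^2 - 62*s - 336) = (s^2 - 8*s + 15)/(s^2 - s - 56)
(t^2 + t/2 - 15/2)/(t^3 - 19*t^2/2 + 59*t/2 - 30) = (t + 3)/(t^2 - 7*t + 12)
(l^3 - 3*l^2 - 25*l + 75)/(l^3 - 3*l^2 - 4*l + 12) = (l^2 - 25)/(l^2 - 4)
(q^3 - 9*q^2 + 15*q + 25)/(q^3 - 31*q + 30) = (q^2 - 4*q - 5)/(q^2 + 5*q - 6)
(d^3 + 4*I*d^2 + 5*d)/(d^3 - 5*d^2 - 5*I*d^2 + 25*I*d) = (d^2 + 4*I*d + 5)/(d^2 - 5*d - 5*I*d + 25*I)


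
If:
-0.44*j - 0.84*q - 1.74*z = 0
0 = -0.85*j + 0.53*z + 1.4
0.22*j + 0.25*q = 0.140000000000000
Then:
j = 1.66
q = -0.90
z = 0.01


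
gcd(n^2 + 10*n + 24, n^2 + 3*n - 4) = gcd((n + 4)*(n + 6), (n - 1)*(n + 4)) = n + 4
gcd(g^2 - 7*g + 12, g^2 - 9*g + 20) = g - 4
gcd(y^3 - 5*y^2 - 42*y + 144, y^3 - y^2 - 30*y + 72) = y^2 + 3*y - 18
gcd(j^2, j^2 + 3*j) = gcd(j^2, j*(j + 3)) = j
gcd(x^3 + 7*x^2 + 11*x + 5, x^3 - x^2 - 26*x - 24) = x + 1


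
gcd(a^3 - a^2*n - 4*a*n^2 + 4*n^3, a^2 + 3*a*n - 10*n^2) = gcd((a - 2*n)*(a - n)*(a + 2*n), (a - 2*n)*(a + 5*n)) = a - 2*n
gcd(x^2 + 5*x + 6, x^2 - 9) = x + 3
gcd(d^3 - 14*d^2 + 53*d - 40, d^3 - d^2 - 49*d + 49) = d - 1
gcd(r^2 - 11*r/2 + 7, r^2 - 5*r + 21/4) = r - 7/2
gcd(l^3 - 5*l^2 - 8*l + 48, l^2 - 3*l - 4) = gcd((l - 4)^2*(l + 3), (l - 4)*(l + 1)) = l - 4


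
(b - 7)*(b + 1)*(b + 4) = b^3 - 2*b^2 - 31*b - 28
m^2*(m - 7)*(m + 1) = m^4 - 6*m^3 - 7*m^2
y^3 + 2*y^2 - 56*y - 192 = (y - 8)*(y + 4)*(y + 6)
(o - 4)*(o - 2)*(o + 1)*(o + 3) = o^4 - 2*o^3 - 13*o^2 + 14*o + 24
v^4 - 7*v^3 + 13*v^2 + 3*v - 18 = (v - 3)^2*(v - 2)*(v + 1)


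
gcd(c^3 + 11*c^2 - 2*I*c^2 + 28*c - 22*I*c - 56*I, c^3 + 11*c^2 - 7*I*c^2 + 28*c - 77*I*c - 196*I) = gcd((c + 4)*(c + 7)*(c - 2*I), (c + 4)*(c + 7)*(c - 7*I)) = c^2 + 11*c + 28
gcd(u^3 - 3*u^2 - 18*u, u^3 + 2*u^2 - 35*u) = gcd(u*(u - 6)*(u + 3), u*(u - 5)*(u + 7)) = u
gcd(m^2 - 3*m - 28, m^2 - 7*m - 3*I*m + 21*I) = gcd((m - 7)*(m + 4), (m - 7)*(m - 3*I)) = m - 7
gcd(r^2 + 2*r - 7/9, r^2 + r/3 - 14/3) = r + 7/3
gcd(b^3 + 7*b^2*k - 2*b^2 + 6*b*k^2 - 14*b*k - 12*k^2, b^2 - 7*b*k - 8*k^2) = b + k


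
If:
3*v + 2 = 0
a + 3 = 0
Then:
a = -3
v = -2/3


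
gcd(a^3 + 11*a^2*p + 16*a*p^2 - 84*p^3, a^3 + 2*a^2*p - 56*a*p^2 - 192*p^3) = a + 6*p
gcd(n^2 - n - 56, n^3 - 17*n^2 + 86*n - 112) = n - 8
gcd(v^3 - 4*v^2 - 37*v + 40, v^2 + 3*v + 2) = 1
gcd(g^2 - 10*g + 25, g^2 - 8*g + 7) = 1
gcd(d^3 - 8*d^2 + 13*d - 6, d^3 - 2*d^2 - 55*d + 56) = d - 1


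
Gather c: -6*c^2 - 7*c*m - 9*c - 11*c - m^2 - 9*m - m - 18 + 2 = -6*c^2 + c*(-7*m - 20) - m^2 - 10*m - 16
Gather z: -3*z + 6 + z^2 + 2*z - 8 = z^2 - z - 2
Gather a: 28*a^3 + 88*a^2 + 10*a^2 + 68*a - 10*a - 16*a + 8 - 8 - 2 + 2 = 28*a^3 + 98*a^2 + 42*a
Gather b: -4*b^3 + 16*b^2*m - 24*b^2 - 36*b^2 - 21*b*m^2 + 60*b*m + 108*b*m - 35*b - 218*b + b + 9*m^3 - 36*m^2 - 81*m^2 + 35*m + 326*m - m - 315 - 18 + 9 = -4*b^3 + b^2*(16*m - 60) + b*(-21*m^2 + 168*m - 252) + 9*m^3 - 117*m^2 + 360*m - 324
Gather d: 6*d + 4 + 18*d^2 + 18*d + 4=18*d^2 + 24*d + 8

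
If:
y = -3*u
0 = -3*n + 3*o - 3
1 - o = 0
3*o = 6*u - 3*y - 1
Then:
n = 0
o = 1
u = 4/15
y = -4/5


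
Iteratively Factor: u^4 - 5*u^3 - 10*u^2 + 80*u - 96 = (u + 4)*(u^3 - 9*u^2 + 26*u - 24) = (u - 2)*(u + 4)*(u^2 - 7*u + 12) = (u - 4)*(u - 2)*(u + 4)*(u - 3)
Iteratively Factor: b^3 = (b)*(b^2) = b^2*(b)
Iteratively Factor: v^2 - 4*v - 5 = (v - 5)*(v + 1)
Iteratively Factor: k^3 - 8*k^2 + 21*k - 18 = (k - 3)*(k^2 - 5*k + 6) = (k - 3)*(k - 2)*(k - 3)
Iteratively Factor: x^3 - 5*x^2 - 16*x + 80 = (x - 4)*(x^2 - x - 20) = (x - 5)*(x - 4)*(x + 4)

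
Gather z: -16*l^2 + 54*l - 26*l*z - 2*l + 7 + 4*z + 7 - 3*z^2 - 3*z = -16*l^2 + 52*l - 3*z^2 + z*(1 - 26*l) + 14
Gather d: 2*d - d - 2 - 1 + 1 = d - 2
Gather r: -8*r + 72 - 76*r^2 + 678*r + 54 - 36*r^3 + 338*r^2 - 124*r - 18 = -36*r^3 + 262*r^2 + 546*r + 108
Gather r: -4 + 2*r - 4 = 2*r - 8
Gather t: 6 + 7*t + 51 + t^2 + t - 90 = t^2 + 8*t - 33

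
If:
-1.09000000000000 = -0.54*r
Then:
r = 2.02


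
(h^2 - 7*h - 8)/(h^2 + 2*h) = (h^2 - 7*h - 8)/(h*(h + 2))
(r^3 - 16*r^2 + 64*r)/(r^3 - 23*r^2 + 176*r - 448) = r/(r - 7)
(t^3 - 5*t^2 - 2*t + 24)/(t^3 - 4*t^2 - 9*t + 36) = (t + 2)/(t + 3)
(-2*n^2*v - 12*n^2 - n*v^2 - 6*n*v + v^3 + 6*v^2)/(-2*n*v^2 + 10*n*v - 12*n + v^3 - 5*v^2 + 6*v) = (n*v + 6*n + v^2 + 6*v)/(v^2 - 5*v + 6)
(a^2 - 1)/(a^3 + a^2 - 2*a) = (a + 1)/(a*(a + 2))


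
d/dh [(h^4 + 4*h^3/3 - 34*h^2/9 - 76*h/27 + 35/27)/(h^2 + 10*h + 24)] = 2*(27*h^5 + 423*h^4 + 1656*h^3 + 824*h^2 - 2483*h - 1087)/(27*(h^4 + 20*h^3 + 148*h^2 + 480*h + 576))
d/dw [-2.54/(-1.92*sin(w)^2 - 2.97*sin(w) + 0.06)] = -(9.7536*sin(w) + 7.5438)*cos(w)/(1.92*sin(w)^2 + 2.97*sin(w) - 0.06)^2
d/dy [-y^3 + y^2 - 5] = y*(2 - 3*y)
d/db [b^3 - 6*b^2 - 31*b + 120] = 3*b^2 - 12*b - 31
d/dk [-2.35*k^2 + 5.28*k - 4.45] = 5.28 - 4.7*k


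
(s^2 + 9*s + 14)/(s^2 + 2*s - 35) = (s + 2)/(s - 5)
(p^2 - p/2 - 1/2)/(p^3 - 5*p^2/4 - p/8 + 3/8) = 4/(4*p - 3)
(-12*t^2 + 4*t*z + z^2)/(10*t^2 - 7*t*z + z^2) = (6*t + z)/(-5*t + z)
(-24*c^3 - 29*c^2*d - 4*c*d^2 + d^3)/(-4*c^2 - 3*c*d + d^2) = (24*c^2 + 5*c*d - d^2)/(4*c - d)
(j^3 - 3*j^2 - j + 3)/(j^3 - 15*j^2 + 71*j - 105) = (j^2 - 1)/(j^2 - 12*j + 35)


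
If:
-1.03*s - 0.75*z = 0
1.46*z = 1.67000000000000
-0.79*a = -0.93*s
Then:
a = -0.98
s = -0.83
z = 1.14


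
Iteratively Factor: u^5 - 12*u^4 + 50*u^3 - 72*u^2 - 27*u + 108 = (u + 1)*(u^4 - 13*u^3 + 63*u^2 - 135*u + 108) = (u - 3)*(u + 1)*(u^3 - 10*u^2 + 33*u - 36) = (u - 3)^2*(u + 1)*(u^2 - 7*u + 12) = (u - 3)^3*(u + 1)*(u - 4)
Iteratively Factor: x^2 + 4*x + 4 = (x + 2)*(x + 2)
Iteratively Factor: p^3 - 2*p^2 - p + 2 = (p + 1)*(p^2 - 3*p + 2) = (p - 2)*(p + 1)*(p - 1)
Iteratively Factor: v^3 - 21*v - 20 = (v - 5)*(v^2 + 5*v + 4) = (v - 5)*(v + 1)*(v + 4)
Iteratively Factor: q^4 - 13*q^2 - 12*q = (q + 1)*(q^3 - q^2 - 12*q) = (q - 4)*(q + 1)*(q^2 + 3*q) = (q - 4)*(q + 1)*(q + 3)*(q)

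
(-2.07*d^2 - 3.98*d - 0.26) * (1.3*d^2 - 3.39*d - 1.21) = -2.691*d^4 + 1.8433*d^3 + 15.6589*d^2 + 5.6972*d + 0.3146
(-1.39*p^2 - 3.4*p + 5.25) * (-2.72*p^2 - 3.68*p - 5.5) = 3.7808*p^4 + 14.3632*p^3 + 5.877*p^2 - 0.620000000000001*p - 28.875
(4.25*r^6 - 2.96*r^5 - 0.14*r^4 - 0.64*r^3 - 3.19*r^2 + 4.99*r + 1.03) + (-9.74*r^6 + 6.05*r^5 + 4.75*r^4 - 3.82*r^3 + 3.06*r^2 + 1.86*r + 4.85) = -5.49*r^6 + 3.09*r^5 + 4.61*r^4 - 4.46*r^3 - 0.13*r^2 + 6.85*r + 5.88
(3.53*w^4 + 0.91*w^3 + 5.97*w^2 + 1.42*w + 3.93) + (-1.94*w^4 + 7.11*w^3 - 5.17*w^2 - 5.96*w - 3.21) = 1.59*w^4 + 8.02*w^3 + 0.8*w^2 - 4.54*w + 0.72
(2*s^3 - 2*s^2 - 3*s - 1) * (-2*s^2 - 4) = -4*s^5 + 4*s^4 - 2*s^3 + 10*s^2 + 12*s + 4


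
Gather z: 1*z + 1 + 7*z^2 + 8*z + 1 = 7*z^2 + 9*z + 2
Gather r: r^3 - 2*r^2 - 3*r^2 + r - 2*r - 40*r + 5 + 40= r^3 - 5*r^2 - 41*r + 45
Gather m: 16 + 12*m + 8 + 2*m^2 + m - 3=2*m^2 + 13*m + 21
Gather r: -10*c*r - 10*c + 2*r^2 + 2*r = -10*c + 2*r^2 + r*(2 - 10*c)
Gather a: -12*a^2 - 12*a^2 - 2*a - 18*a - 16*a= -24*a^2 - 36*a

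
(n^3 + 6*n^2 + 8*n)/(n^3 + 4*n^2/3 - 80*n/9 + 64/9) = 9*n*(n + 2)/(9*n^2 - 24*n + 16)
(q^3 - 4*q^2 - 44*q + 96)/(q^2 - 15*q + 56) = (q^2 + 4*q - 12)/(q - 7)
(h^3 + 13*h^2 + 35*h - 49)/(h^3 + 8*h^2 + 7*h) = (h^2 + 6*h - 7)/(h*(h + 1))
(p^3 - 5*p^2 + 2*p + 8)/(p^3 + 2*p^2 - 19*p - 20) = (p - 2)/(p + 5)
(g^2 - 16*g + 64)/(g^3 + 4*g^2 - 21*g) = (g^2 - 16*g + 64)/(g*(g^2 + 4*g - 21))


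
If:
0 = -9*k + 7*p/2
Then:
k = 7*p/18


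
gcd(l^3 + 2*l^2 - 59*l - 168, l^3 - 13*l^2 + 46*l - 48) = l - 8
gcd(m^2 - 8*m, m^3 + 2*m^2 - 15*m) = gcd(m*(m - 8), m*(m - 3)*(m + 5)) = m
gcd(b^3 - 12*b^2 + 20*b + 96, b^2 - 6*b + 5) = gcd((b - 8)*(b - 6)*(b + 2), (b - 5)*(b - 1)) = 1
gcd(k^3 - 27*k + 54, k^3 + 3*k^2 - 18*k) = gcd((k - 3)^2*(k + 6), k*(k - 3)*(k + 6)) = k^2 + 3*k - 18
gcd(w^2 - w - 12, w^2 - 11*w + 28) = w - 4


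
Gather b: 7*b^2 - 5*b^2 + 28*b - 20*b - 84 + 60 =2*b^2 + 8*b - 24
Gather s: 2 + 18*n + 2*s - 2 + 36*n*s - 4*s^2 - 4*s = 18*n - 4*s^2 + s*(36*n - 2)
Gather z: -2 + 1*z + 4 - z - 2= 0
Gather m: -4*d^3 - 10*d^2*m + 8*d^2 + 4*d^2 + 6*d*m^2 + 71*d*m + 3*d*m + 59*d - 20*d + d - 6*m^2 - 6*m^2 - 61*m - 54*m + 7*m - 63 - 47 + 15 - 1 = -4*d^3 + 12*d^2 + 40*d + m^2*(6*d - 12) + m*(-10*d^2 + 74*d - 108) - 96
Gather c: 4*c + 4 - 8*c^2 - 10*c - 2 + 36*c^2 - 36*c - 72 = 28*c^2 - 42*c - 70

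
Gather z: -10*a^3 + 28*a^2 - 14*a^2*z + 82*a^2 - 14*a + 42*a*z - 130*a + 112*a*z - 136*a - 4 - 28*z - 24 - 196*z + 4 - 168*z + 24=-10*a^3 + 110*a^2 - 280*a + z*(-14*a^2 + 154*a - 392)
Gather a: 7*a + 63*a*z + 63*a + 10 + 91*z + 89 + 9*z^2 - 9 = a*(63*z + 70) + 9*z^2 + 91*z + 90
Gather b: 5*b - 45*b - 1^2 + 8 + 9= 16 - 40*b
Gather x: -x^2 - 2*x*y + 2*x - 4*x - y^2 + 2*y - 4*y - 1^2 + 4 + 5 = -x^2 + x*(-2*y - 2) - y^2 - 2*y + 8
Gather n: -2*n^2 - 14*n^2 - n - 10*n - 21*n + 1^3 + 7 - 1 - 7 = -16*n^2 - 32*n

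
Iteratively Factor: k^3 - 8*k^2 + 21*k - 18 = (k - 3)*(k^2 - 5*k + 6) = (k - 3)*(k - 2)*(k - 3)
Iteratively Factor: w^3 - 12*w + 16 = (w - 2)*(w^2 + 2*w - 8) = (w - 2)^2*(w + 4)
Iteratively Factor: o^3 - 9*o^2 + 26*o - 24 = (o - 2)*(o^2 - 7*o + 12) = (o - 3)*(o - 2)*(o - 4)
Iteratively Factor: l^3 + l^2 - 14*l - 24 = (l - 4)*(l^2 + 5*l + 6) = (l - 4)*(l + 2)*(l + 3)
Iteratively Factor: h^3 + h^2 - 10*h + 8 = (h - 2)*(h^2 + 3*h - 4) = (h - 2)*(h + 4)*(h - 1)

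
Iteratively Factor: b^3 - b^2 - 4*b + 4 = (b + 2)*(b^2 - 3*b + 2) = (b - 1)*(b + 2)*(b - 2)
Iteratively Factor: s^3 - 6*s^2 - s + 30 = (s + 2)*(s^2 - 8*s + 15) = (s - 5)*(s + 2)*(s - 3)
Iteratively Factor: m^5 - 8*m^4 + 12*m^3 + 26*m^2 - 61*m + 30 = (m - 3)*(m^4 - 5*m^3 - 3*m^2 + 17*m - 10) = (m - 3)*(m + 2)*(m^3 - 7*m^2 + 11*m - 5) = (m - 3)*(m - 1)*(m + 2)*(m^2 - 6*m + 5) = (m - 5)*(m - 3)*(m - 1)*(m + 2)*(m - 1)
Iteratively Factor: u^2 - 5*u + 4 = (u - 1)*(u - 4)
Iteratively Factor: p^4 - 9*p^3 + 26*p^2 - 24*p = (p - 3)*(p^3 - 6*p^2 + 8*p) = p*(p - 3)*(p^2 - 6*p + 8) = p*(p - 4)*(p - 3)*(p - 2)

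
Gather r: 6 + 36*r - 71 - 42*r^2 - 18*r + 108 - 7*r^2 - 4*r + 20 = -49*r^2 + 14*r + 63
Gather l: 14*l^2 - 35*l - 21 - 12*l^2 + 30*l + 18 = 2*l^2 - 5*l - 3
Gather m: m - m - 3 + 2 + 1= 0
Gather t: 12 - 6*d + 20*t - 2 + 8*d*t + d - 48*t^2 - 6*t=-5*d - 48*t^2 + t*(8*d + 14) + 10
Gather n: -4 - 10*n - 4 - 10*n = -20*n - 8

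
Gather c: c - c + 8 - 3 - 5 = 0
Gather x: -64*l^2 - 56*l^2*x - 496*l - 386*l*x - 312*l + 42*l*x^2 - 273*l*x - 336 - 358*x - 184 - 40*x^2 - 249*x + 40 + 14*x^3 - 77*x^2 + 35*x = -64*l^2 - 808*l + 14*x^3 + x^2*(42*l - 117) + x*(-56*l^2 - 659*l - 572) - 480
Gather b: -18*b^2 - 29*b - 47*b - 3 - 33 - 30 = -18*b^2 - 76*b - 66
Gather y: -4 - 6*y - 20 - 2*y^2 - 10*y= -2*y^2 - 16*y - 24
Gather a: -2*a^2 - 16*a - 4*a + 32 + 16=-2*a^2 - 20*a + 48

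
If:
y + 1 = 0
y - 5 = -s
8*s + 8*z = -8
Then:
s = 6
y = -1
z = -7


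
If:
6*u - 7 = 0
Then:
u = 7/6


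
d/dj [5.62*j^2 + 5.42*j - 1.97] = 11.24*j + 5.42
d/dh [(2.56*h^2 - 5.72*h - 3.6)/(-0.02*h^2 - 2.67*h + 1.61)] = (-6.9496*h^2 + 8.0992*h - 18.8212)/(0.0004*h^4 + 0.1068*h^3 + 7.0645*h^2 - 8.5974*h + 2.5921)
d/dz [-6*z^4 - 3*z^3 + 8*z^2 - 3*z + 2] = -24*z^3 - 9*z^2 + 16*z - 3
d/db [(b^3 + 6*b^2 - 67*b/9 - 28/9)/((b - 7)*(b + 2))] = (9*b^4 - 90*b^3 - 581*b^2 - 1456*b + 798)/(9*(b^4 - 10*b^3 - 3*b^2 + 140*b + 196))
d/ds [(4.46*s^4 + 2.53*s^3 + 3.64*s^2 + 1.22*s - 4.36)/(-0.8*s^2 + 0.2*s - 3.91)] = (-7.136*s^5 + 0.652*s^4 - 68.7424*s^3 - 27.9729*s^2 - 35.4408*s - 3.8982)/(0.64*s^4 - 0.32*s^3 + 6.296*s^2 - 1.564*s + 15.2881)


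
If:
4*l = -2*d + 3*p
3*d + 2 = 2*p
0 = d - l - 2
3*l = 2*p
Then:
No Solution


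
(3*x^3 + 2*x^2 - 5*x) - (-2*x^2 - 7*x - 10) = 3*x^3 + 4*x^2 + 2*x + 10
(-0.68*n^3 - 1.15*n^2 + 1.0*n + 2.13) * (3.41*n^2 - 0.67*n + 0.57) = -2.3188*n^5 - 3.4659*n^4 + 3.7929*n^3 + 5.9378*n^2 - 0.8571*n + 1.2141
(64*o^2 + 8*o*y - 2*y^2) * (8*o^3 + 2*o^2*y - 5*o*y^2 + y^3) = 512*o^5 + 192*o^4*y - 320*o^3*y^2 + 20*o^2*y^3 + 18*o*y^4 - 2*y^5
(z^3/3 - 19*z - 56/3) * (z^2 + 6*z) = z^5/3 + 2*z^4 - 19*z^3 - 398*z^2/3 - 112*z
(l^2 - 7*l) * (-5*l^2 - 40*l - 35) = -5*l^4 - 5*l^3 + 245*l^2 + 245*l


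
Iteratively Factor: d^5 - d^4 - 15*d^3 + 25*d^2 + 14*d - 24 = (d - 3)*(d^4 + 2*d^3 - 9*d^2 - 2*d + 8) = (d - 3)*(d + 1)*(d^3 + d^2 - 10*d + 8) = (d - 3)*(d - 1)*(d + 1)*(d^2 + 2*d - 8) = (d - 3)*(d - 2)*(d - 1)*(d + 1)*(d + 4)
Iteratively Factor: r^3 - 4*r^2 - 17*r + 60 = (r + 4)*(r^2 - 8*r + 15) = (r - 3)*(r + 4)*(r - 5)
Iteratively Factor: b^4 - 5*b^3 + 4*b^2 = (b)*(b^3 - 5*b^2 + 4*b) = b*(b - 4)*(b^2 - b) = b^2*(b - 4)*(b - 1)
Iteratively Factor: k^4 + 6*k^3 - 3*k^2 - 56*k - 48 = (k + 4)*(k^3 + 2*k^2 - 11*k - 12) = (k - 3)*(k + 4)*(k^2 + 5*k + 4) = (k - 3)*(k + 4)^2*(k + 1)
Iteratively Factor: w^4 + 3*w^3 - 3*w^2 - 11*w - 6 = (w + 1)*(w^3 + 2*w^2 - 5*w - 6) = (w - 2)*(w + 1)*(w^2 + 4*w + 3) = (w - 2)*(w + 1)^2*(w + 3)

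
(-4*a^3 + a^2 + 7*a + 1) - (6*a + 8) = -4*a^3 + a^2 + a - 7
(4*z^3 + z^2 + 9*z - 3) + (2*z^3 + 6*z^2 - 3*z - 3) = 6*z^3 + 7*z^2 + 6*z - 6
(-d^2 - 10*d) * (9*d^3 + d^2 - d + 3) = -9*d^5 - 91*d^4 - 9*d^3 + 7*d^2 - 30*d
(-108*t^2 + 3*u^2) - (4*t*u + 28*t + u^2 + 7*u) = -108*t^2 - 4*t*u - 28*t + 2*u^2 - 7*u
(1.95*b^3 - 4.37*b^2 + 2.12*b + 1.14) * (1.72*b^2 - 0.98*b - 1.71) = 3.354*b^5 - 9.4274*b^4 + 4.5945*b^3 + 7.3559*b^2 - 4.7424*b - 1.9494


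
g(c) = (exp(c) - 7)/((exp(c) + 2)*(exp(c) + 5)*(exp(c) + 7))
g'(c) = -(exp(c) - 7)*exp(c)/((exp(c) + 2)*(exp(c) + 5)*(exp(c) + 7)^2) - (exp(c) - 7)*exp(c)/((exp(c) + 2)*(exp(c) + 5)^2*(exp(c) + 7)) - (exp(c) - 7)*exp(c)/((exp(c) + 2)^2*(exp(c) + 5)*(exp(c) + 7)) + exp(c)/((exp(c) + 2)*(exp(c) + 5)*(exp(c) + 7))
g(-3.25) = -0.10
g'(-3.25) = 0.00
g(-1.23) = -0.08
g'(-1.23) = 0.02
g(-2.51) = -0.09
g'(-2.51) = 0.01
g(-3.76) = -0.10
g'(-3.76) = 0.00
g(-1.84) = -0.09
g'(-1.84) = 0.01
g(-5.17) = -0.10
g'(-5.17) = 0.00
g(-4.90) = -0.10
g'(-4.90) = 0.00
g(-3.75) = -0.10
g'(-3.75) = 0.00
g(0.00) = -0.04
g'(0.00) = 0.03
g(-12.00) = -0.10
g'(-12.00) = 0.00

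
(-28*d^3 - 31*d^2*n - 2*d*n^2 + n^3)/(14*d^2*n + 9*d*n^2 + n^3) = (-28*d^3 - 31*d^2*n - 2*d*n^2 + n^3)/(n*(14*d^2 + 9*d*n + n^2))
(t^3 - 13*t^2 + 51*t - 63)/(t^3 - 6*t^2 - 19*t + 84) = (t - 3)/(t + 4)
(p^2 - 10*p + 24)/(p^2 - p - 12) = (p - 6)/(p + 3)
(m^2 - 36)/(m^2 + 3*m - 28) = (m^2 - 36)/(m^2 + 3*m - 28)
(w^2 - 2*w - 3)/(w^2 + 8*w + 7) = (w - 3)/(w + 7)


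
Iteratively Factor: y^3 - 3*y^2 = (y)*(y^2 - 3*y) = y^2*(y - 3)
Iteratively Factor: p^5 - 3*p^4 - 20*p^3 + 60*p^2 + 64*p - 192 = (p + 4)*(p^4 - 7*p^3 + 8*p^2 + 28*p - 48) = (p - 3)*(p + 4)*(p^3 - 4*p^2 - 4*p + 16) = (p - 4)*(p - 3)*(p + 4)*(p^2 - 4) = (p - 4)*(p - 3)*(p - 2)*(p + 4)*(p + 2)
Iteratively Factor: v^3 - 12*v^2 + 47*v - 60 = (v - 3)*(v^2 - 9*v + 20) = (v - 4)*(v - 3)*(v - 5)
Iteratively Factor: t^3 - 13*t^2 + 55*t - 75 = (t - 5)*(t^2 - 8*t + 15) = (t - 5)^2*(t - 3)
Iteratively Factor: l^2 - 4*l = (l - 4)*(l)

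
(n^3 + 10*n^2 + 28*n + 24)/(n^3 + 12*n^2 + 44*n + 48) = (n + 2)/(n + 4)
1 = 1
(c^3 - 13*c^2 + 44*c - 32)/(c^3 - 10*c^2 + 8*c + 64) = (c - 1)/(c + 2)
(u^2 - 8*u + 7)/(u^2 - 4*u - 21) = (u - 1)/(u + 3)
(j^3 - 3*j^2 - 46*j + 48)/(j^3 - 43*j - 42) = (j^2 - 9*j + 8)/(j^2 - 6*j - 7)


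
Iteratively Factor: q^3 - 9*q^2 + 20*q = (q - 4)*(q^2 - 5*q) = (q - 5)*(q - 4)*(q)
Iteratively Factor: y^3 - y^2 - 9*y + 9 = (y - 3)*(y^2 + 2*y - 3) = (y - 3)*(y - 1)*(y + 3)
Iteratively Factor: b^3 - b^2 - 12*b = (b - 4)*(b^2 + 3*b) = (b - 4)*(b + 3)*(b)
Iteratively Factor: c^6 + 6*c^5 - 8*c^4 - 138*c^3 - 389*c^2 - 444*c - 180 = (c + 2)*(c^5 + 4*c^4 - 16*c^3 - 106*c^2 - 177*c - 90) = (c - 5)*(c + 2)*(c^4 + 9*c^3 + 29*c^2 + 39*c + 18) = (c - 5)*(c + 2)*(c + 3)*(c^3 + 6*c^2 + 11*c + 6) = (c - 5)*(c + 1)*(c + 2)*(c + 3)*(c^2 + 5*c + 6) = (c - 5)*(c + 1)*(c + 2)^2*(c + 3)*(c + 3)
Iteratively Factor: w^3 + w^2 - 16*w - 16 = (w + 4)*(w^2 - 3*w - 4) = (w + 1)*(w + 4)*(w - 4)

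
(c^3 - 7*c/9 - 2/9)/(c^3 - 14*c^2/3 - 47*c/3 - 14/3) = (3*c^2 - c - 2)/(3*(c^2 - 5*c - 14))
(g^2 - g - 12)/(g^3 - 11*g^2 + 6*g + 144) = (g - 4)/(g^2 - 14*g + 48)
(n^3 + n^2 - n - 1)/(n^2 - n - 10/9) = 9*(-n^3 - n^2 + n + 1)/(-9*n^2 + 9*n + 10)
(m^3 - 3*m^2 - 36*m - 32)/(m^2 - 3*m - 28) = (m^2 - 7*m - 8)/(m - 7)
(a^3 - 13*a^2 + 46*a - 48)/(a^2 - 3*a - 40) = (a^2 - 5*a + 6)/(a + 5)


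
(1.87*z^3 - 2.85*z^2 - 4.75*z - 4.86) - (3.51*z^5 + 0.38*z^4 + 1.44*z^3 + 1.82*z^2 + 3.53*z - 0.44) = -3.51*z^5 - 0.38*z^4 + 0.43*z^3 - 4.67*z^2 - 8.28*z - 4.42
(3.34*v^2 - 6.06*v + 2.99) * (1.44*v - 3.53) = 4.8096*v^3 - 20.5166*v^2 + 25.6974*v - 10.5547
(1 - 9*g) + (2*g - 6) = -7*g - 5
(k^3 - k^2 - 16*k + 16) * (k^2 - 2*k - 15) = k^5 - 3*k^4 - 29*k^3 + 63*k^2 + 208*k - 240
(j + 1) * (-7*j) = -7*j^2 - 7*j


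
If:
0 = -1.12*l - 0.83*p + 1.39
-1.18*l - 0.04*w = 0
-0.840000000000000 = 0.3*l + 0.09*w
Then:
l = 0.36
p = 1.19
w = -10.52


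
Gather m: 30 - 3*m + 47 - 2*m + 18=95 - 5*m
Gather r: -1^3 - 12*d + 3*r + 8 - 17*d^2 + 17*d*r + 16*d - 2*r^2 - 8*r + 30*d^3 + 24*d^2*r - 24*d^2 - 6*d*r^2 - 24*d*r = 30*d^3 - 41*d^2 + 4*d + r^2*(-6*d - 2) + r*(24*d^2 - 7*d - 5) + 7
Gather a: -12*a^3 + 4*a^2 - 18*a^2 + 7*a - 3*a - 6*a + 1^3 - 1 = -12*a^3 - 14*a^2 - 2*a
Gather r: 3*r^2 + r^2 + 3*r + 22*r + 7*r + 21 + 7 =4*r^2 + 32*r + 28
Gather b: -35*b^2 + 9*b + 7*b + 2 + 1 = -35*b^2 + 16*b + 3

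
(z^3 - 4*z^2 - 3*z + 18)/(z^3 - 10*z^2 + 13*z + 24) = (z^2 - z - 6)/(z^2 - 7*z - 8)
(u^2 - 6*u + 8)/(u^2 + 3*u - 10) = (u - 4)/(u + 5)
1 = 1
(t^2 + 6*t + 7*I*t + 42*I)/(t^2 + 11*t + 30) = (t + 7*I)/(t + 5)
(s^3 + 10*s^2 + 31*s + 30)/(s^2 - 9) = (s^2 + 7*s + 10)/(s - 3)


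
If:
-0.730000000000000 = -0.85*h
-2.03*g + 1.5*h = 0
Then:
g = 0.63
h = 0.86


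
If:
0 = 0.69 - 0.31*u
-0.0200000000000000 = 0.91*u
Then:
No Solution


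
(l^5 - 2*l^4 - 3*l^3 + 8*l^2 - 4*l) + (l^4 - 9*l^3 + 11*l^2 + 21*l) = l^5 - l^4 - 12*l^3 + 19*l^2 + 17*l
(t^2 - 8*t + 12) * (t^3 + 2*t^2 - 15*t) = t^5 - 6*t^4 - 19*t^3 + 144*t^2 - 180*t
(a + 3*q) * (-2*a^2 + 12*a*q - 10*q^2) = -2*a^3 + 6*a^2*q + 26*a*q^2 - 30*q^3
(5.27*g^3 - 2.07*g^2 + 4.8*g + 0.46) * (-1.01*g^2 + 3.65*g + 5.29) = -5.3227*g^5 + 21.3262*g^4 + 15.4748*g^3 + 6.1051*g^2 + 27.071*g + 2.4334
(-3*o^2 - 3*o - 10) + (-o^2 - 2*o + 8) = -4*o^2 - 5*o - 2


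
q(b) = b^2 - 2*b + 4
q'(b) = 2*b - 2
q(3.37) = 8.62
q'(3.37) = 4.74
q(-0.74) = 6.03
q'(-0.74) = -3.48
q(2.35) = 4.82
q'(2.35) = 2.70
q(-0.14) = 4.30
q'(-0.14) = -2.28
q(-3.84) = 26.43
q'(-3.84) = -9.68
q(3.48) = 9.15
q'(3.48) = 4.96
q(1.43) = 3.18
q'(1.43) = 0.86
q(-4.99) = 38.88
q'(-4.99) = -11.98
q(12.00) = 124.00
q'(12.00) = 22.00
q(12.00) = 124.00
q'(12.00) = 22.00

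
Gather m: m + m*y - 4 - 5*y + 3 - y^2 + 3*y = m*(y + 1) - y^2 - 2*y - 1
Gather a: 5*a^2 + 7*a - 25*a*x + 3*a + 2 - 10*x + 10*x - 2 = 5*a^2 + a*(10 - 25*x)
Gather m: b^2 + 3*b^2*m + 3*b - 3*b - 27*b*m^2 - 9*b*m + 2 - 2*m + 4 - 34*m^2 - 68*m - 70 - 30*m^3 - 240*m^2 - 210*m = b^2 - 30*m^3 + m^2*(-27*b - 274) + m*(3*b^2 - 9*b - 280) - 64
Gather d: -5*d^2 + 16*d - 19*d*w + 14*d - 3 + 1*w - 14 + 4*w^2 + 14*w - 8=-5*d^2 + d*(30 - 19*w) + 4*w^2 + 15*w - 25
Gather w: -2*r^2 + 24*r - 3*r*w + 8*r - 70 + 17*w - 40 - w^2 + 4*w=-2*r^2 + 32*r - w^2 + w*(21 - 3*r) - 110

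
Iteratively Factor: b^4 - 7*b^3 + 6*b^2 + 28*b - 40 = (b + 2)*(b^3 - 9*b^2 + 24*b - 20) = (b - 2)*(b + 2)*(b^2 - 7*b + 10) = (b - 2)^2*(b + 2)*(b - 5)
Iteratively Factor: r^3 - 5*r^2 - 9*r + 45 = (r - 3)*(r^2 - 2*r - 15) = (r - 3)*(r + 3)*(r - 5)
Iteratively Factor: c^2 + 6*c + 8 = (c + 2)*(c + 4)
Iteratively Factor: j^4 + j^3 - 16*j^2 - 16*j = (j - 4)*(j^3 + 5*j^2 + 4*j) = (j - 4)*(j + 1)*(j^2 + 4*j) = (j - 4)*(j + 1)*(j + 4)*(j)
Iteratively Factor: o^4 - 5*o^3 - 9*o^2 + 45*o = (o - 3)*(o^3 - 2*o^2 - 15*o) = o*(o - 3)*(o^2 - 2*o - 15) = o*(o - 5)*(o - 3)*(o + 3)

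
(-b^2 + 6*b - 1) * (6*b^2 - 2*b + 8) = -6*b^4 + 38*b^3 - 26*b^2 + 50*b - 8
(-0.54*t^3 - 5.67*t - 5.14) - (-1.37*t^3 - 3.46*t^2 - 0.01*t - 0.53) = 0.83*t^3 + 3.46*t^2 - 5.66*t - 4.61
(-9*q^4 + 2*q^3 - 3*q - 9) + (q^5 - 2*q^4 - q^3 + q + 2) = q^5 - 11*q^4 + q^3 - 2*q - 7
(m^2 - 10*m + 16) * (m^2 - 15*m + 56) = m^4 - 25*m^3 + 222*m^2 - 800*m + 896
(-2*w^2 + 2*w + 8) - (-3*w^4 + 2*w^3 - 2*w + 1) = 3*w^4 - 2*w^3 - 2*w^2 + 4*w + 7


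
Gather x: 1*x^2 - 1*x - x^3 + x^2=-x^3 + 2*x^2 - x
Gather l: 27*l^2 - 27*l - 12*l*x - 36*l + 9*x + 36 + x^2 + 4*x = 27*l^2 + l*(-12*x - 63) + x^2 + 13*x + 36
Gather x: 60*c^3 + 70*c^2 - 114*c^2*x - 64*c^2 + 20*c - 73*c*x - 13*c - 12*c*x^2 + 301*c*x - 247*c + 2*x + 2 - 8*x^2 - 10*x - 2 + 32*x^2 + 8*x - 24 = 60*c^3 + 6*c^2 - 240*c + x^2*(24 - 12*c) + x*(-114*c^2 + 228*c) - 24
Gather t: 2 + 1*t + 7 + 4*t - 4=5*t + 5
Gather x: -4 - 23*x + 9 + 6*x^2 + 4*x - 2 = 6*x^2 - 19*x + 3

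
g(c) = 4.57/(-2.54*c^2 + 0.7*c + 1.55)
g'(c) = 4.57*(5.08*c - 0.7)/(-2.54*c^2 + 0.7*c + 1.55)^2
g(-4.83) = -0.07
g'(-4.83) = -0.03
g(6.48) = -0.05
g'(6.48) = 0.01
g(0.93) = 1100.14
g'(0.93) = 1065821.20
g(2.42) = -0.39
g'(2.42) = 0.39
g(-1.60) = -0.75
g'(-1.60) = -1.09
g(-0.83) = -5.85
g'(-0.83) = -36.85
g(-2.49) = -0.29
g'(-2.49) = -0.24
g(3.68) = -0.15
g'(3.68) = 0.09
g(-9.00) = -0.02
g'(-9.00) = -0.00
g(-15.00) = -0.01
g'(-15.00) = -0.00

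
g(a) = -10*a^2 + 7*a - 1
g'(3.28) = -58.60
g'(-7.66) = 160.20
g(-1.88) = -49.50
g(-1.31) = -27.33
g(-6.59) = -481.41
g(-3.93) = -182.96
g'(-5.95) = 126.00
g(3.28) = -85.62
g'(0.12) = 4.60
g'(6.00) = -113.00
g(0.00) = -1.00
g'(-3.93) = 85.60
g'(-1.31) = 33.20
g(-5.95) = -396.68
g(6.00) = -319.00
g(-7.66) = -641.38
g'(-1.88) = 44.60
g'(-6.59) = 138.80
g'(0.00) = 7.00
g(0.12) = -0.30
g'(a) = 7 - 20*a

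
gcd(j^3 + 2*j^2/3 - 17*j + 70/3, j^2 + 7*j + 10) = j + 5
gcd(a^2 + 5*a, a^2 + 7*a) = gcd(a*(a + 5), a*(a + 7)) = a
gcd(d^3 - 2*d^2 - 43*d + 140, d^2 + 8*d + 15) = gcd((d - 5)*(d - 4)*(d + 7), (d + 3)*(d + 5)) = 1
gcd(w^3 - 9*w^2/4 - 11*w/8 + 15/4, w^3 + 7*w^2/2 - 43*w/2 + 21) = w^2 - 7*w/2 + 3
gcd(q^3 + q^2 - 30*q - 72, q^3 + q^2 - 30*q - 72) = q^3 + q^2 - 30*q - 72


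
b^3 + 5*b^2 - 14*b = b*(b - 2)*(b + 7)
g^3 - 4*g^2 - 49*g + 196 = (g - 7)*(g - 4)*(g + 7)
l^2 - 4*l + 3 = (l - 3)*(l - 1)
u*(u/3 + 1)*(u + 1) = u^3/3 + 4*u^2/3 + u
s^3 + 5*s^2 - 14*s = s*(s - 2)*(s + 7)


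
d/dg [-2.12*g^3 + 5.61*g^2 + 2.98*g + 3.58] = -6.36*g^2 + 11.22*g + 2.98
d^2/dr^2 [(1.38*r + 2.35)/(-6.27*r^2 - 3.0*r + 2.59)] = (-(1.38*r + 2.35)*(12.54*r + 3.0)*(25.08*r + 6.0) + (51.9156*r + 37.749)*(6.27*r^2 + 3.0*r - 2.59))/(6.27*r^2 + 3.0*r - 2.59)^3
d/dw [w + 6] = 1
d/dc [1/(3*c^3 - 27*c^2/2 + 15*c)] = 4*(-3*c^2 + 9*c - 5)/(3*c^2*(2*c^2 - 9*c + 10)^2)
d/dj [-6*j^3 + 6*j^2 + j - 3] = -18*j^2 + 12*j + 1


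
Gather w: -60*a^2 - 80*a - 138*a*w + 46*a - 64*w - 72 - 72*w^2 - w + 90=-60*a^2 - 34*a - 72*w^2 + w*(-138*a - 65) + 18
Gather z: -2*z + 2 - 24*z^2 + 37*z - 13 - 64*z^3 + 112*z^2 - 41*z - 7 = -64*z^3 + 88*z^2 - 6*z - 18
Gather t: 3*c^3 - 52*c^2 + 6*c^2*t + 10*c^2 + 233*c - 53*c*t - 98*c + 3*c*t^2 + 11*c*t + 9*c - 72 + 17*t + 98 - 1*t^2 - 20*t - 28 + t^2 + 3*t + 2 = 3*c^3 - 42*c^2 + 3*c*t^2 + 144*c + t*(6*c^2 - 42*c)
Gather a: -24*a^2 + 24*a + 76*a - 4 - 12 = -24*a^2 + 100*a - 16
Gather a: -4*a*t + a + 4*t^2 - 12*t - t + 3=a*(1 - 4*t) + 4*t^2 - 13*t + 3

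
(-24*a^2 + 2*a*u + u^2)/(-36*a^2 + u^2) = (-4*a + u)/(-6*a + u)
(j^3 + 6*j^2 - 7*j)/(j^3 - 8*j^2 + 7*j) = (j + 7)/(j - 7)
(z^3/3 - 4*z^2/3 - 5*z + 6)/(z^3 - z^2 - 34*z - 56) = (-z^3 + 4*z^2 + 15*z - 18)/(3*(-z^3 + z^2 + 34*z + 56))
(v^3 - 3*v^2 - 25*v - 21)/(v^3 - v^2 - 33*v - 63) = (v + 1)/(v + 3)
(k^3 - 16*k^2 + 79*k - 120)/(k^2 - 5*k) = k - 11 + 24/k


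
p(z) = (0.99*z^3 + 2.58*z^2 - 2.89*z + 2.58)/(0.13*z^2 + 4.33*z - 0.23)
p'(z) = (-0.26*z - 4.33)*(0.99*z^3 + 2.58*z^2 - 2.89*z + 2.58)/(0.13*z^2 + 4.33*z - 0.23)^2 + (2.97*z^2 + 5.16*z - 2.89)/(0.13*z^2 + 4.33*z - 0.23) = (0.1287*z^4 + 8.5734*z^3 + 10.864*z^2 - 1.8576*z - 10.5067)/(0.0169*z^4 + 1.1258*z^3 + 18.6891*z^2 - 1.9918*z + 0.0529)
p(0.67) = 0.77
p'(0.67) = -0.57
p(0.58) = 0.85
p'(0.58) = -1.15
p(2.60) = 2.51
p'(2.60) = 1.51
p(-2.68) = -0.90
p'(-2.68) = -0.72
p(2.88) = 2.95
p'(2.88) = 1.62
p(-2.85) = -0.77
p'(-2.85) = -0.81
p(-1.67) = -1.41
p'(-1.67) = -0.32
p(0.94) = 0.75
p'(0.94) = 0.29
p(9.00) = 18.41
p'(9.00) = 3.27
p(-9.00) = 16.89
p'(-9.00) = -5.50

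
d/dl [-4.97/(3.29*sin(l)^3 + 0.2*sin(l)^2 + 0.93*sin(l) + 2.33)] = (49.0539*sin(l)^2 + 1.988*sin(l) + 4.6221)*cos(l)/(3.29*sin(l)^3 + 0.2*sin(l)^2 + 0.93*sin(l) + 2.33)^2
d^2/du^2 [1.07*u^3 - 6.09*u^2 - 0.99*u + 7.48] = 6.42*u - 12.18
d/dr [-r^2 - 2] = -2*r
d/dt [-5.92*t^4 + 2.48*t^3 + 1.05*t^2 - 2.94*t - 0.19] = -23.68*t^3 + 7.44*t^2 + 2.1*t - 2.94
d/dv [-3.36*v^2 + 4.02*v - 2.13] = 4.02 - 6.72*v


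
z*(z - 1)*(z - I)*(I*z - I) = I*z^4 + z^3 - 2*I*z^3 - 2*z^2 + I*z^2 + z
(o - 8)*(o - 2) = o^2 - 10*o + 16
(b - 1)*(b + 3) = b^2 + 2*b - 3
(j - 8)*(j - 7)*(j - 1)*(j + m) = j^4 + j^3*m - 16*j^3 - 16*j^2*m + 71*j^2 + 71*j*m - 56*j - 56*m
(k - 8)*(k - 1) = k^2 - 9*k + 8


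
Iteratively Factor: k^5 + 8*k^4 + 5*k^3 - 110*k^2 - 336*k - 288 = (k + 3)*(k^4 + 5*k^3 - 10*k^2 - 80*k - 96) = (k + 2)*(k + 3)*(k^3 + 3*k^2 - 16*k - 48) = (k - 4)*(k + 2)*(k + 3)*(k^2 + 7*k + 12) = (k - 4)*(k + 2)*(k + 3)^2*(k + 4)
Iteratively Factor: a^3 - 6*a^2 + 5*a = (a)*(a^2 - 6*a + 5) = a*(a - 1)*(a - 5)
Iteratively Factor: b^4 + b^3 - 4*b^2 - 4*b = (b + 1)*(b^3 - 4*b) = b*(b + 1)*(b^2 - 4) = b*(b - 2)*(b + 1)*(b + 2)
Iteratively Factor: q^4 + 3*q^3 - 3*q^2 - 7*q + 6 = (q - 1)*(q^3 + 4*q^2 + q - 6) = (q - 1)*(q + 2)*(q^2 + 2*q - 3) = (q - 1)*(q + 2)*(q + 3)*(q - 1)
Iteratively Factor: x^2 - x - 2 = (x + 1)*(x - 2)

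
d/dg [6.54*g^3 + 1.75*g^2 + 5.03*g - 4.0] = 19.62*g^2 + 3.5*g + 5.03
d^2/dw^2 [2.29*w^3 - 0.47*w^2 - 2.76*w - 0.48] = 13.74*w - 0.94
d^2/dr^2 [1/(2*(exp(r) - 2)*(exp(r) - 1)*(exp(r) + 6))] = (9*exp(5*r) + 33*exp(4*r) + 4*exp(3*r) - 252*exp(2*r) + 112*exp(r) + 192)*exp(r)/(2*(exp(9*r) + 9*exp(8*r) - 21*exp(7*r) - 225*exp(6*r) + 552*exp(5*r) + 1476*exp(4*r) - 7120*exp(3*r) + 10512*exp(2*r) - 6912*exp(r) + 1728))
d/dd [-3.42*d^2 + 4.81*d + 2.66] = 4.81 - 6.84*d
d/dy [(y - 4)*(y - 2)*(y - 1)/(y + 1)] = 2*(y^3 - 2*y^2 - 7*y + 11)/(y^2 + 2*y + 1)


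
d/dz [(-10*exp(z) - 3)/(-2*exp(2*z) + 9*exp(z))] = (-20*exp(2*z) - 12*exp(z) + 27)*exp(-z)/(4*exp(2*z) - 36*exp(z) + 81)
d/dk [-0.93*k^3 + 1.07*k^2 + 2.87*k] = -2.79*k^2 + 2.14*k + 2.87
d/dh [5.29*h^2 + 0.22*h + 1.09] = 10.58*h + 0.22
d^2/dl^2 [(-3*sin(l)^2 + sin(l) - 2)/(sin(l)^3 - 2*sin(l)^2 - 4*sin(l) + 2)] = (3*sin(l)^8 + 2*sin(l)^7 + 90*sin(l)^6 - 160*sin(l)^5 + 38*sin(l)^4 + 128*sin(l)^3 + 8*sin(l)^2 - 36*sin(l) - 88)/(sin(l)^3 - 2*sin(l)^2 - 4*sin(l) + 2)^3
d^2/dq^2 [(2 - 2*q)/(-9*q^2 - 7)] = 36*(36*q^2*(q - 1) + (1 - 3*q)*(9*q^2 + 7))/(9*q^2 + 7)^3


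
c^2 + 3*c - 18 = (c - 3)*(c + 6)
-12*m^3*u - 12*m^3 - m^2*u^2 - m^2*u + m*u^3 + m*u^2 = (-4*m + u)*(3*m + u)*(m*u + m)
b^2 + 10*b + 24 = (b + 4)*(b + 6)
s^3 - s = s*(s - 1)*(s + 1)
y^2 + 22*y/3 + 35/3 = (y + 7/3)*(y + 5)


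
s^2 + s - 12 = (s - 3)*(s + 4)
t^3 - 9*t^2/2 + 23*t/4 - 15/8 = (t - 5/2)*(t - 3/2)*(t - 1/2)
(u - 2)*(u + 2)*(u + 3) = u^3 + 3*u^2 - 4*u - 12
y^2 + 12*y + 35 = (y + 5)*(y + 7)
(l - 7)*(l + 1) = l^2 - 6*l - 7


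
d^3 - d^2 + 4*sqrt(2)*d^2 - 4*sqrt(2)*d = d*(d - 1)*(d + 4*sqrt(2))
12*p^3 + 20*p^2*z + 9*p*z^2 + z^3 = (p + z)*(2*p + z)*(6*p + z)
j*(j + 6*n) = j^2 + 6*j*n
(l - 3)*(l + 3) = l^2 - 9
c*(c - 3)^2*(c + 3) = c^4 - 3*c^3 - 9*c^2 + 27*c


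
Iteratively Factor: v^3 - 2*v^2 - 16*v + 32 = (v - 4)*(v^2 + 2*v - 8) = (v - 4)*(v - 2)*(v + 4)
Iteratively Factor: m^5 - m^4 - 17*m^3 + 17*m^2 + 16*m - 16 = (m - 4)*(m^4 + 3*m^3 - 5*m^2 - 3*m + 4) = (m - 4)*(m - 1)*(m^3 + 4*m^2 - m - 4) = (m - 4)*(m - 1)*(m + 4)*(m^2 - 1) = (m - 4)*(m - 1)^2*(m + 4)*(m + 1)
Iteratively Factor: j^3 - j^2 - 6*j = (j + 2)*(j^2 - 3*j) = j*(j + 2)*(j - 3)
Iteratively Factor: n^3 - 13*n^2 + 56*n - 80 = (n - 5)*(n^2 - 8*n + 16) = (n - 5)*(n - 4)*(n - 4)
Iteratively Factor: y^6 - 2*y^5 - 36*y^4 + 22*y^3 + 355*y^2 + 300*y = (y - 5)*(y^5 + 3*y^4 - 21*y^3 - 83*y^2 - 60*y) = (y - 5)^2*(y^4 + 8*y^3 + 19*y^2 + 12*y) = (y - 5)^2*(y + 1)*(y^3 + 7*y^2 + 12*y) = y*(y - 5)^2*(y + 1)*(y^2 + 7*y + 12) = y*(y - 5)^2*(y + 1)*(y + 3)*(y + 4)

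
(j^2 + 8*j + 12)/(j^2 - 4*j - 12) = (j + 6)/(j - 6)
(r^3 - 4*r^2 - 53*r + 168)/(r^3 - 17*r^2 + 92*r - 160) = (r^2 + 4*r - 21)/(r^2 - 9*r + 20)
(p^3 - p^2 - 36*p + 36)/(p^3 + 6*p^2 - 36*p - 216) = (p - 1)/(p + 6)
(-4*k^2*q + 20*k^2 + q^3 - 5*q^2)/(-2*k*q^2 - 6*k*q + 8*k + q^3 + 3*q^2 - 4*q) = (2*k*q - 10*k + q^2 - 5*q)/(q^2 + 3*q - 4)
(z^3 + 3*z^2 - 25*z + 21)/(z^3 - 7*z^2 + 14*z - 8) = (z^2 + 4*z - 21)/(z^2 - 6*z + 8)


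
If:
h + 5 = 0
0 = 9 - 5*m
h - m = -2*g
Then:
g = 17/5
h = -5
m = 9/5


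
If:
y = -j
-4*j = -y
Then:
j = 0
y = 0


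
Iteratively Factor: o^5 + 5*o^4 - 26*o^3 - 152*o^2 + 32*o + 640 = (o - 2)*(o^4 + 7*o^3 - 12*o^2 - 176*o - 320) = (o - 2)*(o + 4)*(o^3 + 3*o^2 - 24*o - 80) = (o - 5)*(o - 2)*(o + 4)*(o^2 + 8*o + 16) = (o - 5)*(o - 2)*(o + 4)^2*(o + 4)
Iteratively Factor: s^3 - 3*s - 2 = (s + 1)*(s^2 - s - 2) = (s + 1)^2*(s - 2)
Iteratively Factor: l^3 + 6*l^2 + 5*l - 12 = (l + 4)*(l^2 + 2*l - 3) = (l + 3)*(l + 4)*(l - 1)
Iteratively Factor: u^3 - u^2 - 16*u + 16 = (u + 4)*(u^2 - 5*u + 4) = (u - 4)*(u + 4)*(u - 1)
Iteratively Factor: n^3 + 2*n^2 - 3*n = (n)*(n^2 + 2*n - 3) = n*(n - 1)*(n + 3)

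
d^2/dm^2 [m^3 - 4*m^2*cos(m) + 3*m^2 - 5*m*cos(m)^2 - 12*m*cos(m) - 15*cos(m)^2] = 4*m^2*cos(m) + 16*m*sin(m) + 12*m*cos(m) + 10*m*cos(2*m) + 6*m + 24*sin(m) + 10*sin(2*m) - 8*cos(m) + 30*cos(2*m) + 6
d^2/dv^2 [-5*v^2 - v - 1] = -10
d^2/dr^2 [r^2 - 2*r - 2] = 2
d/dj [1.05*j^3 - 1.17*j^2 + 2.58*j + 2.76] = 3.15*j^2 - 2.34*j + 2.58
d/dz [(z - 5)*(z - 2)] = 2*z - 7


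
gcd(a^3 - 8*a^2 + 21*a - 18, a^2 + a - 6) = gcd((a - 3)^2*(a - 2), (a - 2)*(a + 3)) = a - 2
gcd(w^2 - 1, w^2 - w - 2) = w + 1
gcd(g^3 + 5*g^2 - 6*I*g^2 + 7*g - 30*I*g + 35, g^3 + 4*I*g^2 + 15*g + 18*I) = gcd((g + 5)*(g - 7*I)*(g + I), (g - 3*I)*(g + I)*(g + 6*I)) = g + I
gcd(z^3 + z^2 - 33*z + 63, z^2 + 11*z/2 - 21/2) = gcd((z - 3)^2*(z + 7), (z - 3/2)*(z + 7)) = z + 7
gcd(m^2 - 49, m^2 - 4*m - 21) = m - 7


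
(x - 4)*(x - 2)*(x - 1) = x^3 - 7*x^2 + 14*x - 8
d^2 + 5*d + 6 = (d + 2)*(d + 3)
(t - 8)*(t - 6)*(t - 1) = t^3 - 15*t^2 + 62*t - 48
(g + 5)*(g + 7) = g^2 + 12*g + 35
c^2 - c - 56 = (c - 8)*(c + 7)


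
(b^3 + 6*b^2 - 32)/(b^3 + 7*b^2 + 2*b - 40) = (b + 4)/(b + 5)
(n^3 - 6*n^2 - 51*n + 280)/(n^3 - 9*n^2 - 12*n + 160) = (n + 7)/(n + 4)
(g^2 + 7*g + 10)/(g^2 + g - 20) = (g + 2)/(g - 4)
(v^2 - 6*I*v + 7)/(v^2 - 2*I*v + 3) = (v - 7*I)/(v - 3*I)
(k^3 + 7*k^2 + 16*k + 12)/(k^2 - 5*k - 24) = (k^2 + 4*k + 4)/(k - 8)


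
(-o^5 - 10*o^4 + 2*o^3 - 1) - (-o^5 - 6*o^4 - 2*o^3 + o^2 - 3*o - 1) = -4*o^4 + 4*o^3 - o^2 + 3*o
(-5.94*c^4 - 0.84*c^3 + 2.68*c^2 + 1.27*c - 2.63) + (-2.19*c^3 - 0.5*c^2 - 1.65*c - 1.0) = -5.94*c^4 - 3.03*c^3 + 2.18*c^2 - 0.38*c - 3.63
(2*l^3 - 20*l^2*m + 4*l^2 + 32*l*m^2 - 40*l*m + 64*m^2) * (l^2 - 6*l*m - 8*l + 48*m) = 2*l^5 - 32*l^4*m - 12*l^4 + 152*l^3*m^2 + 192*l^3*m - 32*l^3 - 192*l^2*m^3 - 912*l^2*m^2 + 512*l^2*m + 1152*l*m^3 - 2432*l*m^2 + 3072*m^3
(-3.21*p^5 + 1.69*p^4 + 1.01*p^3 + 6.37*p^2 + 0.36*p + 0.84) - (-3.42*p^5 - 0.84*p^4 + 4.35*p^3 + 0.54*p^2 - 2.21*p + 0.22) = 0.21*p^5 + 2.53*p^4 - 3.34*p^3 + 5.83*p^2 + 2.57*p + 0.62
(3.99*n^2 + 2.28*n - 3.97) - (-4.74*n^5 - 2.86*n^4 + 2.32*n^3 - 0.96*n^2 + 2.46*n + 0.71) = 4.74*n^5 + 2.86*n^4 - 2.32*n^3 + 4.95*n^2 - 0.18*n - 4.68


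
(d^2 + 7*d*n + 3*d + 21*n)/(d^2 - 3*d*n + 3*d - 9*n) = (d + 7*n)/(d - 3*n)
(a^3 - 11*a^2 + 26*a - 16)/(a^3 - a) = (a^2 - 10*a + 16)/(a*(a + 1))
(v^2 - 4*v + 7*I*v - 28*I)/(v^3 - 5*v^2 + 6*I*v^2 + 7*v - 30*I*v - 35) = (v - 4)/(v^2 - v*(5 + I) + 5*I)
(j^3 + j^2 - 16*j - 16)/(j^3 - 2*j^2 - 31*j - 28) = (j - 4)/(j - 7)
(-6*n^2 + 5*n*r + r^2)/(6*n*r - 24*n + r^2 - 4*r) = (-n + r)/(r - 4)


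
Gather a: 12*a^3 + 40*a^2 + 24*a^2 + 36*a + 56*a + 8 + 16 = 12*a^3 + 64*a^2 + 92*a + 24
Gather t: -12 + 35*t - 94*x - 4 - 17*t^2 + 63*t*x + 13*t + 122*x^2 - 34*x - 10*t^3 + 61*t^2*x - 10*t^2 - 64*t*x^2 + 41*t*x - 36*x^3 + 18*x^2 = -10*t^3 + t^2*(61*x - 27) + t*(-64*x^2 + 104*x + 48) - 36*x^3 + 140*x^2 - 128*x - 16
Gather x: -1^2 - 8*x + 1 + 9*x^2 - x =9*x^2 - 9*x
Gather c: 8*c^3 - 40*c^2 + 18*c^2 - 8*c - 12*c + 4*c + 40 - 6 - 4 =8*c^3 - 22*c^2 - 16*c + 30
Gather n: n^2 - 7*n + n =n^2 - 6*n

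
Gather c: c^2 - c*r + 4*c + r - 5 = c^2 + c*(4 - r) + r - 5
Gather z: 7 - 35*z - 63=-35*z - 56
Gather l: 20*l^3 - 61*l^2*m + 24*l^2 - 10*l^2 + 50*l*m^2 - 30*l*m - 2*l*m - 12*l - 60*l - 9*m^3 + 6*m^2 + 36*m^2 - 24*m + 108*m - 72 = 20*l^3 + l^2*(14 - 61*m) + l*(50*m^2 - 32*m - 72) - 9*m^3 + 42*m^2 + 84*m - 72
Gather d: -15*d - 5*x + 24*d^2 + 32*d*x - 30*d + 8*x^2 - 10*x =24*d^2 + d*(32*x - 45) + 8*x^2 - 15*x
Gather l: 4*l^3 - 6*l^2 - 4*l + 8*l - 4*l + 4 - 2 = 4*l^3 - 6*l^2 + 2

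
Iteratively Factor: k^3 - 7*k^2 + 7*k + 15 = (k - 5)*(k^2 - 2*k - 3) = (k - 5)*(k + 1)*(k - 3)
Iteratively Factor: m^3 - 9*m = (m + 3)*(m^2 - 3*m) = (m - 3)*(m + 3)*(m)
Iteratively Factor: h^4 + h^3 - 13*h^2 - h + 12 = (h - 3)*(h^3 + 4*h^2 - h - 4) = (h - 3)*(h + 1)*(h^2 + 3*h - 4) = (h - 3)*(h + 1)*(h + 4)*(h - 1)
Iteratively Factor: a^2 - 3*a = (a - 3)*(a)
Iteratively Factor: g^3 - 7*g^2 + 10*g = (g)*(g^2 - 7*g + 10) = g*(g - 5)*(g - 2)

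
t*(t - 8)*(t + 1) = t^3 - 7*t^2 - 8*t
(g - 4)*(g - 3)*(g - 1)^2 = g^4 - 9*g^3 + 27*g^2 - 31*g + 12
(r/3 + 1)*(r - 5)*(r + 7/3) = r^3/3 + r^2/9 - 59*r/9 - 35/3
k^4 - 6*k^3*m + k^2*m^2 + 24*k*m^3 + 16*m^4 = (k - 4*m)^2*(k + m)^2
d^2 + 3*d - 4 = (d - 1)*(d + 4)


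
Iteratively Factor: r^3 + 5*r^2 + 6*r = (r + 2)*(r^2 + 3*r) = (r + 2)*(r + 3)*(r)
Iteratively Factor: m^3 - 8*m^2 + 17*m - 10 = (m - 2)*(m^2 - 6*m + 5) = (m - 5)*(m - 2)*(m - 1)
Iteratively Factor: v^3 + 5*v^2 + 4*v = (v + 1)*(v^2 + 4*v) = (v + 1)*(v + 4)*(v)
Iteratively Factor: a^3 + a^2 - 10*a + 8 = (a - 2)*(a^2 + 3*a - 4) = (a - 2)*(a + 4)*(a - 1)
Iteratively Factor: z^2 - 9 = (z - 3)*(z + 3)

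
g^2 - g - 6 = (g - 3)*(g + 2)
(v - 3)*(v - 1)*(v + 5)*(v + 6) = v^4 + 7*v^3 - 11*v^2 - 87*v + 90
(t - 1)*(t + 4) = t^2 + 3*t - 4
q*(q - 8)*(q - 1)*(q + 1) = q^4 - 8*q^3 - q^2 + 8*q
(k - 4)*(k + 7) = k^2 + 3*k - 28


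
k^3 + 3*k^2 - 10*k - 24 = (k - 3)*(k + 2)*(k + 4)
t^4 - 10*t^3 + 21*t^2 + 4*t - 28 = (t - 7)*(t - 2)^2*(t + 1)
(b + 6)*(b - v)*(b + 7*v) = b^3 + 6*b^2*v + 6*b^2 - 7*b*v^2 + 36*b*v - 42*v^2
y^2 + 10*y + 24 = (y + 4)*(y + 6)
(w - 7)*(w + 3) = w^2 - 4*w - 21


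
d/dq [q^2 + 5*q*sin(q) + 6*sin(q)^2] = 5*q*cos(q) + 2*q + 5*sin(q) + 6*sin(2*q)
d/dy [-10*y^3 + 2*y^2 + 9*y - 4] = -30*y^2 + 4*y + 9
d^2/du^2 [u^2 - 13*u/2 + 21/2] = 2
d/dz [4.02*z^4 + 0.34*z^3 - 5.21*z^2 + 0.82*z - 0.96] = 16.08*z^3 + 1.02*z^2 - 10.42*z + 0.82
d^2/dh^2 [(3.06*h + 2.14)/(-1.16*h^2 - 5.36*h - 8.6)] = (-(2.32*h + 5.36)*(3.06*h + 2.14)*(4.64*h + 10.72) + (21.2976*h + 37.768)*(1.16*h^2 + 5.36*h + 8.6))/(1.16*h^2 + 5.36*h + 8.6)^3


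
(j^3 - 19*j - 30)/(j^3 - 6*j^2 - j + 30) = (j + 3)/(j - 3)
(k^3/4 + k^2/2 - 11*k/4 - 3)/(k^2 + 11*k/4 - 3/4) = (k^3 + 2*k^2 - 11*k - 12)/(4*k^2 + 11*k - 3)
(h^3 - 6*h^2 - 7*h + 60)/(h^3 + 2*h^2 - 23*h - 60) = (h - 4)/(h + 4)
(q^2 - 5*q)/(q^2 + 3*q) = (q - 5)/(q + 3)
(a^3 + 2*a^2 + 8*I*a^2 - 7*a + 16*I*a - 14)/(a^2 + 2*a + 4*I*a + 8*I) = (a^2 + 8*I*a - 7)/(a + 4*I)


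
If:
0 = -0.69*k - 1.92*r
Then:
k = -2.78260869565217*r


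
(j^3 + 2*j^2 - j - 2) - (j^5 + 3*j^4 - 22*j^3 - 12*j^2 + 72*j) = -j^5 - 3*j^4 + 23*j^3 + 14*j^2 - 73*j - 2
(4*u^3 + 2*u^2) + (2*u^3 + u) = 6*u^3 + 2*u^2 + u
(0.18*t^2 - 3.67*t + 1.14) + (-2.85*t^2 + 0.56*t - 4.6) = -2.67*t^2 - 3.11*t - 3.46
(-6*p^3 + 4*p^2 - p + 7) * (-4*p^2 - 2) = 24*p^5 - 16*p^4 + 16*p^3 - 36*p^2 + 2*p - 14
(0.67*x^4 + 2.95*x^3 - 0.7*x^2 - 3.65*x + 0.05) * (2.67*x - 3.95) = 1.7889*x^5 + 5.23*x^4 - 13.5215*x^3 - 6.9805*x^2 + 14.551*x - 0.1975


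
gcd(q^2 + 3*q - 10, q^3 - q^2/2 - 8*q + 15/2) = 1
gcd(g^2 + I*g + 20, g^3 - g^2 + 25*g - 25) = g + 5*I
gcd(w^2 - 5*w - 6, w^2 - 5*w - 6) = w^2 - 5*w - 6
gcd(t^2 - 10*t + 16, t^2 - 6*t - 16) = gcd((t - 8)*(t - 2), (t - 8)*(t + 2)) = t - 8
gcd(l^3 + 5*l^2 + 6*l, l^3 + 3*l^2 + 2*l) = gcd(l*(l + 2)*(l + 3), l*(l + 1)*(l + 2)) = l^2 + 2*l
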